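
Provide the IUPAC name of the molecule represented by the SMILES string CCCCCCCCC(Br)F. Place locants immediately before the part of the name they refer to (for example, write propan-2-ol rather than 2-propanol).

1-bromo-1-fluorononane

The longest continuous carbon chain has 9 atoms, so the parent hydride is nonane.
The numbering direction is chosen so that the substituent locant set {1,1} is lower than {9,9} at the first point of difference.
With this numbering: a bromo group at C-1; a fluoro group at C-1.
Substituent prefixes are cited in alphabetical order (multiplying prefixes like di-/tri- are ignored for ordering).
Putting it together: 1-bromo-1-fluorononane.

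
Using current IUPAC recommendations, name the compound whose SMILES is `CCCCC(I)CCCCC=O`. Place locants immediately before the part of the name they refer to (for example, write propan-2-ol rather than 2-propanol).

6-iododecanal

The longest carbon chain that includes the –CHO group has 10 carbons, so the parent hydride is decane.
An aldehyde (terminal –CHO) is the principal characteristic group, giving the suffix -al.
Number the chain so that the aldehyde carbon is C-1 by definition.
That gives an iodo group at C-6.
Assembling the pieces gives 6-iododecanal.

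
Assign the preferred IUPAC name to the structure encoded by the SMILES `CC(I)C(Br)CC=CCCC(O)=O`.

The longest carbon chain that includes the –COOH group and the multiple bond has 9 carbons, so the parent hydride is nonane.
A carboxylic acid (terminal –COOH) is the principal characteristic group, giving the suffix -oic acid.
A C=C double bond in the chain gives the infix -ene-.
The numbering direction is chosen so that the carboxylic acid carbon is C-1 by definition.
With this numbering: the double bond between C-4 and C-5; a bromo group at C-7; an iodo group at C-8.
The substituents are ordered alphabetically, ignoring any di-/tri- multipliers.
Putting it together: 7-bromo-8-iodonon-4-enoic acid.

7-bromo-8-iodonon-4-enoic acid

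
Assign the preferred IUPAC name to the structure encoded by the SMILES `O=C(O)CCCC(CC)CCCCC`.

5-ethyldecanoic acid

The longest carbon chain that includes the –COOH group has 10 carbons, so the parent hydride is decane.
The highest-priority functional group is a carboxylic acid (terminal –COOH), so the name ends in -oic acid.
Choose the numbering such that the carboxylic acid carbon is C-1 by definition.
With this numbering: an ethyl group at C-5.
Assembling the pieces gives 5-ethyldecanoic acid.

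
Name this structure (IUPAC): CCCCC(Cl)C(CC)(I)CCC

5-chloro-4-ethyl-4-iodononane

The longest carbon chain is 9 atoms: the parent is nonane.
The numbering direction is chosen so that the substituent locant set {4,4,5} is lower than {5,6,6} at the first point of difference.
That gives a chloro group at C-5; an ethyl group at C-4; an iodo group at C-4.
Substituent prefixes are cited in alphabetical order (multiplying prefixes like di-/tri- are ignored for ordering).
The name is 5-chloro-4-ethyl-4-iodononane.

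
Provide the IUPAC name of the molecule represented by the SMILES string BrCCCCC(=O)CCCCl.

8-bromo-1-chlorooctan-4-one

Counting along the main chain through the carbonyl gives 8 carbons: the parent is octane.
The principal characteristic group is a ketone (C=O on an internal carbon), named with the suffix -one.
Choose the numbering such that numbering from this end puts the carbonyl group at C-4 rather than C-5.
That gives the carbonyl at C-4; a bromo group at C-8; a chloro group at C-1.
The substituents are ordered alphabetically, ignoring any di-/tri- multipliers.
Putting it together: 8-bromo-1-chlorooctan-4-one.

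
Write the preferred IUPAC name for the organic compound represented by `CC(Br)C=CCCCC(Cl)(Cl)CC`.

2-bromo-8,8-dichlorodec-3-ene

Counting along the main chain through the multiple bond gives 10 carbons: the parent is decane.
The chain contains a C=C double bond, so the unsaturation ending is -ene.
Number the chain so that numbering from this end puts the double bond at C-3 rather than C-7.
This places the double bond between C-3 and C-4; a bromo group at C-2; two chloro groups at C-8.
Substituent prefixes are cited in alphabetical order (multiplying prefixes like di-/tri- are ignored for ordering).
Assembling the pieces gives 2-bromo-8,8-dichlorodec-3-ene.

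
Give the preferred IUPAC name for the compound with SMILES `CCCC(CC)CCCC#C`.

The longest carbon chain that includes the multiple bond has 9 carbons, so the parent hydride is nonane.
A C≡C triple bond in the chain gives the infix -yne-.
Choose the numbering such that numbering from this end puts the triple bond at C-1 rather than C-8.
This places the triple bond between C-1 and C-2; an ethyl group at C-6.
Putting it together: 6-ethylnon-1-yne.

6-ethylnon-1-yne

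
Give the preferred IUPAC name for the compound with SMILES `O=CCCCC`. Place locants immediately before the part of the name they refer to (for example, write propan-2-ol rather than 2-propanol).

The longest chain bearing the –CHO group is 5 carbons long (pentane).
The principal characteristic group is an aldehyde (terminal –CHO), named with the suffix -al.
Choose the numbering such that the aldehyde carbon is C-1 by definition.
Assembling the pieces gives pentanal.

pentanal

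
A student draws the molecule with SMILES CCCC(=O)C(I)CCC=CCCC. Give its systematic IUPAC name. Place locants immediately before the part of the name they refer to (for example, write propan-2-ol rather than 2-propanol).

The longest carbon chain that includes the carbonyl and the multiple bond has 12 carbons, so the parent hydride is dodecane.
The highest-priority functional group is a ketone (C=O on an internal carbon), so the name ends in -one.
There is one C=C double bond, indicated by the ending -ene.
Choose the numbering such that numbering from this end puts the carbonyl group at C-4 rather than C-9.
With this numbering: the carbonyl at C-4; the double bond between C-8 and C-9; an iodo group at C-5.
Assembling the pieces gives 5-iodododec-8-en-4-one.

5-iodododec-8-en-4-one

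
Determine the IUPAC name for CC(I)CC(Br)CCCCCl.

5-bromo-1-chloro-7-iodooctane

The parent chain contains 8 carbons (octane).
The numbering direction is chosen so that the substituent locant set {1,5,7} is lower than {2,4,8} at the first point of difference.
With this numbering: a bromo group at C-5; a chloro group at C-1; an iodo group at C-7.
The substituents are ordered alphabetically, ignoring any di-/tri- multipliers.
Putting it together: 5-bromo-1-chloro-7-iodooctane.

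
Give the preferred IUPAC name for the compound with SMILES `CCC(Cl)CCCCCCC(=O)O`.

8-chlorodecanoic acid

The longest chain bearing the –COOH group is 10 carbons long (decane).
The highest-priority functional group is a carboxylic acid (terminal –COOH), so the name ends in -oic acid.
Number the chain so that the carboxylic acid carbon is C-1 by definition.
With this numbering: a chloro group at C-8.
The name is 8-chlorodecanoic acid.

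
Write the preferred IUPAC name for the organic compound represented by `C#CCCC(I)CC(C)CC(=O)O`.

The longest carbon chain that includes the –COOH group and the multiple bond has 9 carbons, so the parent hydride is nonane.
The highest-priority functional group is a carboxylic acid (terminal –COOH), so the name ends in -oic acid.
The chain contains a C≡C triple bond, so the unsaturation ending is -yne.
The numbering direction is chosen so that the carboxylic acid carbon is C-1 by definition.
This places the triple bond between C-8 and C-9; an iodo group at C-5; a methyl group at C-3.
Substituent prefixes are cited in alphabetical order (multiplying prefixes like di-/tri- are ignored for ordering).
The name is 5-iodo-3-methylnon-8-ynoic acid.

5-iodo-3-methylnon-8-ynoic acid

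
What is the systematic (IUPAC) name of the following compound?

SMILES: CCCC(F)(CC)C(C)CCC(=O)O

5-ethyl-5-fluoro-4-methyloctanoic acid

Counting along the main chain through the –COOH group gives 8 carbons: the parent is octane.
The principal characteristic group is a carboxylic acid (terminal –COOH), named with the suffix -oic acid.
Number the chain so that the carboxylic acid carbon is C-1 by definition.
With this numbering: an ethyl group at C-5; a fluoro group at C-5; a methyl group at C-4.
Substituent prefixes are cited in alphabetical order (multiplying prefixes like di-/tri- are ignored for ordering).
The name is 5-ethyl-5-fluoro-4-methyloctanoic acid.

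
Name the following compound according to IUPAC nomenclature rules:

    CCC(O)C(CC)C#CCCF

4-ethyl-8-fluorooct-5-yn-3-ol

Counting along the main chain through the –OH group and the multiple bond gives 8 carbons: the parent is octane.
The highest-priority functional group is an alcohol (–OH), so the name ends in -ol.
The chain contains a C≡C triple bond, so the unsaturation ending is -yne.
Choose the numbering such that numbering from this end puts the hydroxyl group at C-3 rather than C-6.
That gives the hydroxyl at C-3; the triple bond between C-5 and C-6; an ethyl group at C-4; a fluoro group at C-8.
Substituent prefixes are cited in alphabetical order (multiplying prefixes like di-/tri- are ignored for ordering).
Assembling the pieces gives 4-ethyl-8-fluorooct-5-yn-3-ol.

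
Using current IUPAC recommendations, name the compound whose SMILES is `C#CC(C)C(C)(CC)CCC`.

The longest chain bearing the multiple bond is 7 carbons long (heptane).
A C≡C triple bond in the chain gives the infix -yne-.
Number the chain so that numbering from this end puts the triple bond at C-1 rather than C-6.
That gives the triple bond between C-1 and C-2; an ethyl group at C-4; methyl groups at C-3 and C-4.
Substituent prefixes are cited in alphabetical order (multiplying prefixes like di-/tri- are ignored for ordering).
Assembling the pieces gives 4-ethyl-3,4-dimethylhept-1-yne.

4-ethyl-3,4-dimethylhept-1-yne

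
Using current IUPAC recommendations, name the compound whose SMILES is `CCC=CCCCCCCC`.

Counting along the main chain through the multiple bond gives 11 carbons: the parent is undecane.
There is one C=C double bond, indicated by the ending -ene.
Number the chain so that numbering from this end puts the double bond at C-3 rather than C-8.
With this numbering: the double bond between C-3 and C-4.
The name is undec-3-ene.

undec-3-ene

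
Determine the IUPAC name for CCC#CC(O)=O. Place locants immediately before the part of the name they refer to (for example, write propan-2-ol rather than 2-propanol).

Counting along the main chain through the –COOH group and the multiple bond gives 5 carbons: the parent is pentane.
The principal characteristic group is a carboxylic acid (terminal –COOH), named with the suffix -oic acid.
There is one C≡C triple bond, indicated by the ending -yne.
Number the chain so that the carboxylic acid carbon is C-1 by definition.
That gives the triple bond between C-2 and C-3.
Assembling the pieces gives pent-2-ynoic acid.

pent-2-ynoic acid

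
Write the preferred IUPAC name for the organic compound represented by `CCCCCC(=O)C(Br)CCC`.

Counting along the main chain through the carbonyl gives 10 carbons: the parent is decane.
The highest-priority functional group is a ketone (C=O on an internal carbon), so the name ends in -one.
Choose the numbering such that numbering from this end puts the carbonyl group at C-5 rather than C-6.
With this numbering: the carbonyl at C-5; a bromo group at C-4.
The name is 4-bromodecan-5-one.

4-bromodecan-5-one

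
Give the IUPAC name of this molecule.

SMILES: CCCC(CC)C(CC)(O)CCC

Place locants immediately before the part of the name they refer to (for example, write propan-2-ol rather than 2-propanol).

Counting along the main chain through the –OH group gives 8 carbons: the parent is octane.
The highest-priority functional group is an alcohol (–OH), so the name ends in -ol.
The numbering direction is chosen so that numbering from this end puts the hydroxyl group at C-4 rather than C-5.
That gives the hydroxyl at C-4; ethyl groups at C-4 and C-5.
Assembling the pieces gives 4,5-diethyloctan-4-ol.

4,5-diethyloctan-4-ol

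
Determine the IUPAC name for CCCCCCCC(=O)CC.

decan-3-one

The longest chain bearing the carbonyl is 10 carbons long (decane).
A ketone (C=O on an internal carbon) is the principal characteristic group, giving the suffix -one.
The numbering direction is chosen so that numbering from this end puts the carbonyl group at C-3 rather than C-8.
With this numbering: the carbonyl at C-3.
The name is decan-3-one.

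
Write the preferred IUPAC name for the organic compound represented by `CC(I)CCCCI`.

The parent chain contains 6 carbons (hexane).
Choose the numbering such that the substituent locant set {1,5} is lower than {2,6} at the first point of difference.
With this numbering: iodo groups at C-1 and C-5.
The name is 1,5-diiodohexane.

1,5-diiodohexane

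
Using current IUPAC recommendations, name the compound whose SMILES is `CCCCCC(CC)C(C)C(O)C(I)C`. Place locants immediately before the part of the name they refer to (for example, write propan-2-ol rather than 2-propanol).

The longest chain bearing the –OH group is 10 carbons long (decane).
An alcohol (–OH) is the principal characteristic group, giving the suffix -ol.
The numbering direction is chosen so that numbering from this end puts the hydroxyl group at C-3 rather than C-8.
This places the hydroxyl at C-3; an ethyl group at C-5; an iodo group at C-2; a methyl group at C-4.
Substituent prefixes are cited in alphabetical order (multiplying prefixes like di-/tri- are ignored for ordering).
Assembling the pieces gives 5-ethyl-2-iodo-4-methyldecan-3-ol.

5-ethyl-2-iodo-4-methyldecan-3-ol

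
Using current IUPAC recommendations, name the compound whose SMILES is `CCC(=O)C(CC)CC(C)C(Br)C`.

The longest carbon chain that includes the carbonyl has 8 carbons, so the parent hydride is octane.
A ketone (C=O on an internal carbon) is the principal characteristic group, giving the suffix -one.
Choose the numbering such that numbering from this end puts the carbonyl group at C-3 rather than C-6.
That gives the carbonyl at C-3; a bromo group at C-7; an ethyl group at C-4; a methyl group at C-6.
The substituents are ordered alphabetically, ignoring any di-/tri- multipliers.
The name is 7-bromo-4-ethyl-6-methyloctan-3-one.

7-bromo-4-ethyl-6-methyloctan-3-one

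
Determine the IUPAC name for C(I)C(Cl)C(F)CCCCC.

2-chloro-3-fluoro-1-iodooctane

The longest continuous carbon chain has 8 atoms, so the parent hydride is octane.
The numbering direction is chosen so that the substituent locant set {1,2,3} is lower than {6,7,8} at the first point of difference.
This places a chloro group at C-2; a fluoro group at C-3; an iodo group at C-1.
Prefixes are listed alphabetically: chloro, fluoro, iodo.
Putting it together: 2-chloro-3-fluoro-1-iodooctane.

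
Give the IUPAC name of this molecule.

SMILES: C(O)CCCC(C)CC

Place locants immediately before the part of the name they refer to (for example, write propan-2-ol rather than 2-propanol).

5-methylheptan-1-ol

Counting along the main chain through the –OH group gives 7 carbons: the parent is heptane.
The principal characteristic group is an alcohol (–OH), named with the suffix -ol.
Choose the numbering such that numbering from this end puts the hydroxyl group at C-1 rather than C-7.
That gives the hydroxyl at C-1; a methyl group at C-5.
Assembling the pieces gives 5-methylheptan-1-ol.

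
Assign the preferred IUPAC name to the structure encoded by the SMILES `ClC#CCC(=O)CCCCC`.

Counting along the main chain through the carbonyl and the multiple bond gives 9 carbons: the parent is nonane.
A ketone (C=O on an internal carbon) is the principal characteristic group, giving the suffix -one.
There is one C≡C triple bond, indicated by the ending -yne.
The numbering direction is chosen so that numbering from this end puts the carbonyl group at C-4 rather than C-6.
That gives the carbonyl at C-4; the triple bond between C-1 and C-2; a chloro group at C-1.
Assembling the pieces gives 1-chloronon-1-yn-4-one.

1-chloronon-1-yn-4-one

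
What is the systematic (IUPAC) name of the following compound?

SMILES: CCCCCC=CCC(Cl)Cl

1,1-dichloronon-3-ene

The longest chain bearing the multiple bond is 9 carbons long (nonane).
There is one C=C double bond, indicated by the ending -ene.
Number the chain so that numbering from this end puts the double bond at C-3 rather than C-6.
This places the double bond between C-3 and C-4; two chloro groups at C-1.
The name is 1,1-dichloronon-3-ene.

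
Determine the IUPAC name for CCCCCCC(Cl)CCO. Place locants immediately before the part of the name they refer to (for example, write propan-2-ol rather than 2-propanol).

3-chlorononan-1-ol

The longest carbon chain that includes the –OH group has 9 carbons, so the parent hydride is nonane.
The highest-priority functional group is an alcohol (–OH), so the name ends in -ol.
Number the chain so that numbering from this end puts the hydroxyl group at C-1 rather than C-9.
With this numbering: the hydroxyl at C-1; a chloro group at C-3.
Putting it together: 3-chlorononan-1-ol.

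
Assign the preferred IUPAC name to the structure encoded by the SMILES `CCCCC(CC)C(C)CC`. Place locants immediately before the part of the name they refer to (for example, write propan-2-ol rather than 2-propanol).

The longest continuous carbon chain has 8 atoms, so the parent hydride is octane.
The numbering direction is chosen so that the substituent locant set {3,4} is lower than {5,6} at the first point of difference.
This places an ethyl group at C-4; a methyl group at C-3.
Prefixes are listed alphabetically: ethyl, methyl.
The name is 4-ethyl-3-methyloctane.

4-ethyl-3-methyloctane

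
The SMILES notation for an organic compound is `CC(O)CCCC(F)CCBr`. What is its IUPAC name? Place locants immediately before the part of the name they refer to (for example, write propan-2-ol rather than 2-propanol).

8-bromo-6-fluorooctan-2-ol

Counting along the main chain through the –OH group gives 8 carbons: the parent is octane.
An alcohol (–OH) is the principal characteristic group, giving the suffix -ol.
The numbering direction is chosen so that numbering from this end puts the hydroxyl group at C-2 rather than C-7.
With this numbering: the hydroxyl at C-2; a bromo group at C-8; a fluoro group at C-6.
The substituents are ordered alphabetically, ignoring any di-/tri- multipliers.
Assembling the pieces gives 8-bromo-6-fluorooctan-2-ol.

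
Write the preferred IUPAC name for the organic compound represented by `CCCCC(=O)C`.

hexan-2-one

The longest chain bearing the carbonyl is 6 carbons long (hexane).
A ketone (C=O on an internal carbon) is the principal characteristic group, giving the suffix -one.
Number the chain so that numbering from this end puts the carbonyl group at C-2 rather than C-5.
That gives the carbonyl at C-2.
Putting it together: hexan-2-one.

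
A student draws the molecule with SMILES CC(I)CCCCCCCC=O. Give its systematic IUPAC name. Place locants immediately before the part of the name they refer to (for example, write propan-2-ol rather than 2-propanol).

Counting along the main chain through the –CHO group gives 10 carbons: the parent is decane.
An aldehyde (terminal –CHO) is the principal characteristic group, giving the suffix -al.
Number the chain so that the aldehyde carbon is C-1 by definition.
With this numbering: an iodo group at C-9.
The name is 9-iododecanal.

9-iododecanal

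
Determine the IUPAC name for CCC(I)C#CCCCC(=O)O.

Counting along the main chain through the –COOH group and the multiple bond gives 9 carbons: the parent is nonane.
The highest-priority functional group is a carboxylic acid (terminal –COOH), so the name ends in -oic acid.
A C≡C triple bond in the chain gives the infix -yne-.
The numbering direction is chosen so that the carboxylic acid carbon is C-1 by definition.
This places the triple bond between C-5 and C-6; an iodo group at C-7.
Assembling the pieces gives 7-iodonon-5-ynoic acid.

7-iodonon-5-ynoic acid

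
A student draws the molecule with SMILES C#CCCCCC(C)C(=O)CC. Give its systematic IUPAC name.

The longest chain bearing the carbonyl and the multiple bond is 10 carbons long (decane).
A ketone (C=O on an internal carbon) is the principal characteristic group, giving the suffix -one.
The chain contains a C≡C triple bond, so the unsaturation ending is -yne.
Choose the numbering such that numbering from this end puts the carbonyl group at C-3 rather than C-8.
This places the carbonyl at C-3; the triple bond between C-9 and C-10; a methyl group at C-4.
Assembling the pieces gives 4-methyldec-9-yn-3-one.

4-methyldec-9-yn-3-one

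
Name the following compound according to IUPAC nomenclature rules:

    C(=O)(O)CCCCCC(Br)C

7-bromooctanoic acid

The longest chain bearing the –COOH group is 8 carbons long (octane).
A carboxylic acid (terminal –COOH) is the principal characteristic group, giving the suffix -oic acid.
Choose the numbering such that the carboxylic acid carbon is C-1 by definition.
This places a bromo group at C-7.
The name is 7-bromooctanoic acid.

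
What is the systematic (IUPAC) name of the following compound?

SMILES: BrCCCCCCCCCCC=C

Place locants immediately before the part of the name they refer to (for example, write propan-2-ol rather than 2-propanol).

Counting along the main chain through the multiple bond gives 12 carbons: the parent is dodecane.
The chain contains a C=C double bond, so the unsaturation ending is -ene.
Choose the numbering such that numbering from this end puts the double bond at C-1 rather than C-11.
That gives the double bond between C-1 and C-2; a bromo group at C-12.
Putting it together: 12-bromododec-1-ene.

12-bromododec-1-ene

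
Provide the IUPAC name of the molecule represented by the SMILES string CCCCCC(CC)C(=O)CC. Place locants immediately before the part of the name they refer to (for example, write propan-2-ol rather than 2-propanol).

4-ethylnonan-3-one

The longest carbon chain that includes the carbonyl has 9 carbons, so the parent hydride is nonane.
The principal characteristic group is a ketone (C=O on an internal carbon), named with the suffix -one.
Choose the numbering such that numbering from this end puts the carbonyl group at C-3 rather than C-7.
That gives the carbonyl at C-3; an ethyl group at C-4.
Assembling the pieces gives 4-ethylnonan-3-one.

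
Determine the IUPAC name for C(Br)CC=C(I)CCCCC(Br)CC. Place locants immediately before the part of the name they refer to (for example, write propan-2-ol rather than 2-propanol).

The longest chain bearing the multiple bond is 11 carbons long (undecane).
There is one C=C double bond, indicated by the ending -ene.
The numbering direction is chosen so that numbering from this end puts the double bond at C-3 rather than C-8.
That gives the double bond between C-3 and C-4; bromo groups at C-1 and C-9; an iodo group at C-4.
Substituent prefixes are cited in alphabetical order (multiplying prefixes like di-/tri- are ignored for ordering).
Putting it together: 1,9-dibromo-4-iodoundec-3-ene.

1,9-dibromo-4-iodoundec-3-ene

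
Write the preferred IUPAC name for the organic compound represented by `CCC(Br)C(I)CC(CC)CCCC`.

The parent chain contains 10 carbons (decane).
Choose the numbering such that the substituent locant set {3,4,6} is lower than {5,7,8} at the first point of difference.
This places a bromo group at C-3; an ethyl group at C-6; an iodo group at C-4.
Substituent prefixes are cited in alphabetical order (multiplying prefixes like di-/tri- are ignored for ordering).
Assembling the pieces gives 3-bromo-6-ethyl-4-iododecane.

3-bromo-6-ethyl-4-iododecane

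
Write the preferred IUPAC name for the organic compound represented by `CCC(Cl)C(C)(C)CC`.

4-chloro-3,3-dimethylhexane

The longest carbon chain is 6 atoms: the parent is hexane.
Number the chain so that the substituent locant set {3,3,4} is lower than {3,4,4} at the first point of difference.
That gives a chloro group at C-4; two methyl groups at C-3.
Substituent prefixes are cited in alphabetical order (multiplying prefixes like di-/tri- are ignored for ordering).
Putting it together: 4-chloro-3,3-dimethylhexane.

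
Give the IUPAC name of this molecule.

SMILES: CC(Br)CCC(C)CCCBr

1,7-dibromo-4-methyloctane

The longest carbon chain is 8 atoms: the parent is octane.
The numbering direction is chosen so that the substituent locant set {1,4,7} is lower than {2,5,8} at the first point of difference.
That gives bromo groups at C-1 and C-7; a methyl group at C-4.
Prefixes are listed alphabetically: bromo, methyl.
Assembling the pieces gives 1,7-dibromo-4-methyloctane.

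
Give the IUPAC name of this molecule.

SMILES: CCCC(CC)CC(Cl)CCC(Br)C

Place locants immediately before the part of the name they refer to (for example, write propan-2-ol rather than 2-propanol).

2-bromo-5-chloro-7-ethyldecane

The longest continuous carbon chain has 10 atoms, so the parent hydride is decane.
The numbering direction is chosen so that the substituent locant set {2,5,7} is lower than {4,6,9} at the first point of difference.
This places a bromo group at C-2; a chloro group at C-5; an ethyl group at C-7.
Prefixes are listed alphabetically: bromo, chloro, ethyl.
The name is 2-bromo-5-chloro-7-ethyldecane.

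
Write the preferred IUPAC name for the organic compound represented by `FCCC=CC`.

5-fluoropent-2-ene

Counting along the main chain through the multiple bond gives 5 carbons: the parent is pentane.
There is one C=C double bond, indicated by the ending -ene.
Number the chain so that numbering from this end puts the double bond at C-2 rather than C-3.
That gives the double bond between C-2 and C-3; a fluoro group at C-5.
Putting it together: 5-fluoropent-2-ene.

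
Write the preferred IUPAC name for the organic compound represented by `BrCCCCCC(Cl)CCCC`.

The longest carbon chain is 10 atoms: the parent is decane.
Number the chain so that the substituent locant set {1,6} is lower than {5,10} at the first point of difference.
That gives a bromo group at C-1; a chloro group at C-6.
Prefixes are listed alphabetically: bromo, chloro.
The name is 1-bromo-6-chlorodecane.

1-bromo-6-chlorodecane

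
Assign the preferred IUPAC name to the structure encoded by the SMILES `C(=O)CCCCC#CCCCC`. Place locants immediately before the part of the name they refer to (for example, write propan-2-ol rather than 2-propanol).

The longest carbon chain that includes the –CHO group and the multiple bond has 11 carbons, so the parent hydride is undecane.
An aldehyde (terminal –CHO) is the principal characteristic group, giving the suffix -al.
There is one C≡C triple bond, indicated by the ending -yne.
Choose the numbering such that the aldehyde carbon is C-1 by definition.
That gives the triple bond between C-6 and C-7.
Putting it together: undec-6-ynal.

undec-6-ynal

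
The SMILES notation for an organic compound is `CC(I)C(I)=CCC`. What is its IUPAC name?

2,3-diiodohex-3-ene

The longest chain bearing the multiple bond is 6 carbons long (hexane).
The chain contains a C=C double bond, so the unsaturation ending is -ene.
Number the chain so that the substituent locant set {2,3} is lower than {4,5} at the first point of difference.
This places the double bond between C-3 and C-4; iodo groups at C-2 and C-3.
Assembling the pieces gives 2,3-diiodohex-3-ene.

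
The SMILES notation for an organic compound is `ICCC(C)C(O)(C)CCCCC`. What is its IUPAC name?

Counting along the main chain through the –OH group gives 9 carbons: the parent is nonane.
The principal characteristic group is an alcohol (–OH), named with the suffix -ol.
Number the chain so that numbering from this end puts the hydroxyl group at C-4 rather than C-6.
With this numbering: the hydroxyl at C-4; an iodo group at C-1; methyl groups at C-3 and C-4.
The substituents are ordered alphabetically, ignoring any di-/tri- multipliers.
Assembling the pieces gives 1-iodo-3,4-dimethylnonan-4-ol.

1-iodo-3,4-dimethylnonan-4-ol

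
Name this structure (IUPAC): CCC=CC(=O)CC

The longest chain bearing the carbonyl and the multiple bond is 7 carbons long (heptane).
The principal characteristic group is a ketone (C=O on an internal carbon), named with the suffix -one.
A C=C double bond in the chain gives the infix -ene-.
The numbering direction is chosen so that numbering from this end puts the carbonyl group at C-3 rather than C-5.
That gives the carbonyl at C-3; the double bond between C-4 and C-5.
Putting it together: hept-4-en-3-one.

hept-4-en-3-one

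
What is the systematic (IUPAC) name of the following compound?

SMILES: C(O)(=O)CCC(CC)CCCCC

4-ethylnonanoic acid

The longest carbon chain that includes the –COOH group has 9 carbons, so the parent hydride is nonane.
A carboxylic acid (terminal –COOH) is the principal characteristic group, giving the suffix -oic acid.
The numbering direction is chosen so that the carboxylic acid carbon is C-1 by definition.
That gives an ethyl group at C-4.
Putting it together: 4-ethylnonanoic acid.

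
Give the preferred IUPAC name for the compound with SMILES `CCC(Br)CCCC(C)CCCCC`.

3-bromo-7-methyldodecane

The longest carbon chain is 12 atoms: the parent is dodecane.
Choose the numbering such that the substituent locant set {3,7} is lower than {6,10} at the first point of difference.
This places a bromo group at C-3; a methyl group at C-7.
Prefixes are listed alphabetically: bromo, methyl.
Assembling the pieces gives 3-bromo-7-methyldodecane.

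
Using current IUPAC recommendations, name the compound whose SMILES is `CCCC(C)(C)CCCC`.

4,4-dimethyloctane

The parent chain contains 8 carbons (octane).
Number the chain so that the substituent locant set {4,4} is lower than {5,5} at the first point of difference.
With this numbering: two methyl groups at C-4.
The name is 4,4-dimethyloctane.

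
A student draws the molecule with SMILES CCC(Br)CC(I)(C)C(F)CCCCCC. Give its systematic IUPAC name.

The parent chain contains 12 carbons (dodecane).
Choose the numbering such that the substituent locant set {3,5,5,6} is lower than {7,8,8,10} at the first point of difference.
This places a bromo group at C-3; a fluoro group at C-6; an iodo group at C-5; a methyl group at C-5.
The substituents are ordered alphabetically, ignoring any di-/tri- multipliers.
Assembling the pieces gives 3-bromo-6-fluoro-5-iodo-5-methyldodecane.

3-bromo-6-fluoro-5-iodo-5-methyldodecane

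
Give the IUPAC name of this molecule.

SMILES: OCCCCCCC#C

oct-7-yn-1-ol

The longest carbon chain that includes the –OH group and the multiple bond has 8 carbons, so the parent hydride is octane.
An alcohol (–OH) is the principal characteristic group, giving the suffix -ol.
The chain contains a C≡C triple bond, so the unsaturation ending is -yne.
Number the chain so that numbering from this end puts the hydroxyl group at C-1 rather than C-8.
This places the hydroxyl at C-1; the triple bond between C-7 and C-8.
Putting it together: oct-7-yn-1-ol.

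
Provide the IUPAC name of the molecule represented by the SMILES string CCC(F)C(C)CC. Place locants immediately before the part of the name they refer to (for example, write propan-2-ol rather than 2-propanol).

The parent chain contains 6 carbons (hexane).
The numbering direction is chosen so that the locant sets are identical either way, so the alphabetically earlier fluoro substituent takes the lower locant (3 rather than 4).
This places a fluoro group at C-3; a methyl group at C-4.
Prefixes are listed alphabetically: fluoro, methyl.
Assembling the pieces gives 3-fluoro-4-methylhexane.

3-fluoro-4-methylhexane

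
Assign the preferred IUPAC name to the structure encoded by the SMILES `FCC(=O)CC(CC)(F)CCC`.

The longest chain bearing the carbonyl is 7 carbons long (heptane).
The highest-priority functional group is a ketone (C=O on an internal carbon), so the name ends in -one.
Number the chain so that numbering from this end puts the carbonyl group at C-2 rather than C-6.
With this numbering: the carbonyl at C-2; an ethyl group at C-4; fluoro groups at C-1 and C-4.
Prefixes are listed alphabetically: ethyl, fluoro.
The name is 4-ethyl-1,4-difluoroheptan-2-one.

4-ethyl-1,4-difluoroheptan-2-one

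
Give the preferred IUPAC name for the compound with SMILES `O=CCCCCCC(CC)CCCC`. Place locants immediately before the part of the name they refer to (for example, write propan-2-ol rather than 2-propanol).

7-ethylundecanal

Counting along the main chain through the –CHO group gives 11 carbons: the parent is undecane.
The highest-priority functional group is an aldehyde (terminal –CHO), so the name ends in -al.
The numbering direction is chosen so that the aldehyde carbon is C-1 by definition.
With this numbering: an ethyl group at C-7.
Putting it together: 7-ethylundecanal.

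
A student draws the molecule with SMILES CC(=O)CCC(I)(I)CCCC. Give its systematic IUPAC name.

Counting along the main chain through the carbonyl gives 9 carbons: the parent is nonane.
The highest-priority functional group is a ketone (C=O on an internal carbon), so the name ends in -one.
Choose the numbering such that numbering from this end puts the carbonyl group at C-2 rather than C-8.
That gives the carbonyl at C-2; two iodo groups at C-5.
The name is 5,5-diiodononan-2-one.

5,5-diiodononan-2-one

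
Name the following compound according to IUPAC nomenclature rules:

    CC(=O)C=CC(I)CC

The longest carbon chain that includes the carbonyl and the multiple bond has 7 carbons, so the parent hydride is heptane.
A ketone (C=O on an internal carbon) is the principal characteristic group, giving the suffix -one.
A C=C double bond in the chain gives the infix -ene-.
Number the chain so that numbering from this end puts the carbonyl group at C-2 rather than C-6.
With this numbering: the carbonyl at C-2; the double bond between C-3 and C-4; an iodo group at C-5.
Assembling the pieces gives 5-iodohept-3-en-2-one.

5-iodohept-3-en-2-one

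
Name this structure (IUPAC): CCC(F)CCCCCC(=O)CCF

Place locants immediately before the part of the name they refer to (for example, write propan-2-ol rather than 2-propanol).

The longest carbon chain that includes the carbonyl has 11 carbons, so the parent hydride is undecane.
A ketone (C=O on an internal carbon) is the principal characteristic group, giving the suffix -one.
Number the chain so that numbering from this end puts the carbonyl group at C-3 rather than C-9.
That gives the carbonyl at C-3; fluoro groups at C-1 and C-9.
The name is 1,9-difluoroundecan-3-one.

1,9-difluoroundecan-3-one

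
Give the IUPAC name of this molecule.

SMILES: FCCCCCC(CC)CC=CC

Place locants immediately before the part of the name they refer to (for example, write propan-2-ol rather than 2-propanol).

5-ethyl-10-fluorodec-2-ene

The longest carbon chain that includes the multiple bond has 10 carbons, so the parent hydride is decane.
There is one C=C double bond, indicated by the ending -ene.
Number the chain so that numbering from this end puts the double bond at C-2 rather than C-8.
This places the double bond between C-2 and C-3; an ethyl group at C-5; a fluoro group at C-10.
Prefixes are listed alphabetically: ethyl, fluoro.
Putting it together: 5-ethyl-10-fluorodec-2-ene.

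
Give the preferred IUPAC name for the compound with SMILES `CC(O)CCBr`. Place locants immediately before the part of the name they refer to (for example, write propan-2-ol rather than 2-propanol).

4-bromobutan-2-ol

Counting along the main chain through the –OH group gives 4 carbons: the parent is butane.
The highest-priority functional group is an alcohol (–OH), so the name ends in -ol.
The numbering direction is chosen so that numbering from this end puts the hydroxyl group at C-2 rather than C-3.
This places the hydroxyl at C-2; a bromo group at C-4.
Assembling the pieces gives 4-bromobutan-2-ol.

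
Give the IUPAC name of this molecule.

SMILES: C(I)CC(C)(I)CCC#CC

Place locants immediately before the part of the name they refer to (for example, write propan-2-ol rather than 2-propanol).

6,8-diiodo-6-methyloct-2-yne

The longest carbon chain that includes the multiple bond has 8 carbons, so the parent hydride is octane.
The chain contains a C≡C triple bond, so the unsaturation ending is -yne.
The numbering direction is chosen so that numbering from this end puts the triple bond at C-2 rather than C-6.
With this numbering: the triple bond between C-2 and C-3; iodo groups at C-6 and C-8; a methyl group at C-6.
The substituents are ordered alphabetically, ignoring any di-/tri- multipliers.
Assembling the pieces gives 6,8-diiodo-6-methyloct-2-yne.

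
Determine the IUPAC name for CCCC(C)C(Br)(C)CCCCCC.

5-bromo-4,5-dimethylundecane

The parent chain contains 11 carbons (undecane).
Choose the numbering such that the substituent locant set {4,5,5} is lower than {7,7,8} at the first point of difference.
That gives a bromo group at C-5; methyl groups at C-4 and C-5.
The substituents are ordered alphabetically, ignoring any di-/tri- multipliers.
The name is 5-bromo-4,5-dimethylundecane.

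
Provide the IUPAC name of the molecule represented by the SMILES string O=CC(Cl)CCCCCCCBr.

The longest chain bearing the –CHO group is 9 carbons long (nonane).
The highest-priority functional group is an aldehyde (terminal –CHO), so the name ends in -al.
Number the chain so that the aldehyde carbon is C-1 by definition.
With this numbering: a bromo group at C-9; a chloro group at C-2.
The substituents are ordered alphabetically, ignoring any di-/tri- multipliers.
Assembling the pieces gives 9-bromo-2-chlorononanal.

9-bromo-2-chlorononanal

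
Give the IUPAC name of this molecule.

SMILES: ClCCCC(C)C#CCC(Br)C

2-bromo-9-chloro-6-methylnon-4-yne

The longest carbon chain that includes the multiple bond has 9 carbons, so the parent hydride is nonane.
There is one C≡C triple bond, indicated by the ending -yne.
Choose the numbering such that numbering from this end puts the triple bond at C-4 rather than C-5.
This places the triple bond between C-4 and C-5; a bromo group at C-2; a chloro group at C-9; a methyl group at C-6.
Prefixes are listed alphabetically: bromo, chloro, methyl.
Putting it together: 2-bromo-9-chloro-6-methylnon-4-yne.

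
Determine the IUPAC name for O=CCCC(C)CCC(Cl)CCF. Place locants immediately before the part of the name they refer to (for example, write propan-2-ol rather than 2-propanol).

7-chloro-9-fluoro-4-methylnonanal

The longest chain bearing the –CHO group is 9 carbons long (nonane).
An aldehyde (terminal –CHO) is the principal characteristic group, giving the suffix -al.
The numbering direction is chosen so that the aldehyde carbon is C-1 by definition.
This places a chloro group at C-7; a fluoro group at C-9; a methyl group at C-4.
The substituents are ordered alphabetically, ignoring any di-/tri- multipliers.
Putting it together: 7-chloro-9-fluoro-4-methylnonanal.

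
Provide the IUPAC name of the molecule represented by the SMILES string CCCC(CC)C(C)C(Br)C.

2-bromo-4-ethyl-3-methylheptane

The parent chain contains 7 carbons (heptane).
The numbering direction is chosen so that the substituent locant set {2,3,4} is lower than {4,5,6} at the first point of difference.
That gives a bromo group at C-2; an ethyl group at C-4; a methyl group at C-3.
Substituent prefixes are cited in alphabetical order (multiplying prefixes like di-/tri- are ignored for ordering).
The name is 2-bromo-4-ethyl-3-methylheptane.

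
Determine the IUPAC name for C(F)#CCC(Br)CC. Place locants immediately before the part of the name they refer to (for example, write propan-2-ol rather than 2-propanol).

4-bromo-1-fluorohex-1-yne

Counting along the main chain through the multiple bond gives 6 carbons: the parent is hexane.
There is one C≡C triple bond, indicated by the ending -yne.
The numbering direction is chosen so that numbering from this end puts the triple bond at C-1 rather than C-5.
With this numbering: the triple bond between C-1 and C-2; a bromo group at C-4; a fluoro group at C-1.
Prefixes are listed alphabetically: bromo, fluoro.
Assembling the pieces gives 4-bromo-1-fluorohex-1-yne.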